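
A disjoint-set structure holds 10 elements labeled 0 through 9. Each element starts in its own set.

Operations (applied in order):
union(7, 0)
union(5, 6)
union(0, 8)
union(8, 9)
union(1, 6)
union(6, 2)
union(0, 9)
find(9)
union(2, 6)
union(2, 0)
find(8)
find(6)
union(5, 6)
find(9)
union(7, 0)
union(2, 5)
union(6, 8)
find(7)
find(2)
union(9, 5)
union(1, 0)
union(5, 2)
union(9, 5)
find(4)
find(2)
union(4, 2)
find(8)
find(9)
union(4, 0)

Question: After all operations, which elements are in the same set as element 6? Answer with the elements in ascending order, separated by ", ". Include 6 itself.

Answer: 0, 1, 2, 4, 5, 6, 7, 8, 9

Derivation:
Step 1: union(7, 0) -> merged; set of 7 now {0, 7}
Step 2: union(5, 6) -> merged; set of 5 now {5, 6}
Step 3: union(0, 8) -> merged; set of 0 now {0, 7, 8}
Step 4: union(8, 9) -> merged; set of 8 now {0, 7, 8, 9}
Step 5: union(1, 6) -> merged; set of 1 now {1, 5, 6}
Step 6: union(6, 2) -> merged; set of 6 now {1, 2, 5, 6}
Step 7: union(0, 9) -> already same set; set of 0 now {0, 7, 8, 9}
Step 8: find(9) -> no change; set of 9 is {0, 7, 8, 9}
Step 9: union(2, 6) -> already same set; set of 2 now {1, 2, 5, 6}
Step 10: union(2, 0) -> merged; set of 2 now {0, 1, 2, 5, 6, 7, 8, 9}
Step 11: find(8) -> no change; set of 8 is {0, 1, 2, 5, 6, 7, 8, 9}
Step 12: find(6) -> no change; set of 6 is {0, 1, 2, 5, 6, 7, 8, 9}
Step 13: union(5, 6) -> already same set; set of 5 now {0, 1, 2, 5, 6, 7, 8, 9}
Step 14: find(9) -> no change; set of 9 is {0, 1, 2, 5, 6, 7, 8, 9}
Step 15: union(7, 0) -> already same set; set of 7 now {0, 1, 2, 5, 6, 7, 8, 9}
Step 16: union(2, 5) -> already same set; set of 2 now {0, 1, 2, 5, 6, 7, 8, 9}
Step 17: union(6, 8) -> already same set; set of 6 now {0, 1, 2, 5, 6, 7, 8, 9}
Step 18: find(7) -> no change; set of 7 is {0, 1, 2, 5, 6, 7, 8, 9}
Step 19: find(2) -> no change; set of 2 is {0, 1, 2, 5, 6, 7, 8, 9}
Step 20: union(9, 5) -> already same set; set of 9 now {0, 1, 2, 5, 6, 7, 8, 9}
Step 21: union(1, 0) -> already same set; set of 1 now {0, 1, 2, 5, 6, 7, 8, 9}
Step 22: union(5, 2) -> already same set; set of 5 now {0, 1, 2, 5, 6, 7, 8, 9}
Step 23: union(9, 5) -> already same set; set of 9 now {0, 1, 2, 5, 6, 7, 8, 9}
Step 24: find(4) -> no change; set of 4 is {4}
Step 25: find(2) -> no change; set of 2 is {0, 1, 2, 5, 6, 7, 8, 9}
Step 26: union(4, 2) -> merged; set of 4 now {0, 1, 2, 4, 5, 6, 7, 8, 9}
Step 27: find(8) -> no change; set of 8 is {0, 1, 2, 4, 5, 6, 7, 8, 9}
Step 28: find(9) -> no change; set of 9 is {0, 1, 2, 4, 5, 6, 7, 8, 9}
Step 29: union(4, 0) -> already same set; set of 4 now {0, 1, 2, 4, 5, 6, 7, 8, 9}
Component of 6: {0, 1, 2, 4, 5, 6, 7, 8, 9}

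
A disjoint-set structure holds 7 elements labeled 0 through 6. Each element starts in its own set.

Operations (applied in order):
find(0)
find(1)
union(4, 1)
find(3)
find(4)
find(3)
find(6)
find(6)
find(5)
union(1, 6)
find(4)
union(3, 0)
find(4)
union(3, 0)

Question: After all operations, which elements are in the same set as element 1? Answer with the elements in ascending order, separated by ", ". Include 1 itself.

Answer: 1, 4, 6

Derivation:
Step 1: find(0) -> no change; set of 0 is {0}
Step 2: find(1) -> no change; set of 1 is {1}
Step 3: union(4, 1) -> merged; set of 4 now {1, 4}
Step 4: find(3) -> no change; set of 3 is {3}
Step 5: find(4) -> no change; set of 4 is {1, 4}
Step 6: find(3) -> no change; set of 3 is {3}
Step 7: find(6) -> no change; set of 6 is {6}
Step 8: find(6) -> no change; set of 6 is {6}
Step 9: find(5) -> no change; set of 5 is {5}
Step 10: union(1, 6) -> merged; set of 1 now {1, 4, 6}
Step 11: find(4) -> no change; set of 4 is {1, 4, 6}
Step 12: union(3, 0) -> merged; set of 3 now {0, 3}
Step 13: find(4) -> no change; set of 4 is {1, 4, 6}
Step 14: union(3, 0) -> already same set; set of 3 now {0, 3}
Component of 1: {1, 4, 6}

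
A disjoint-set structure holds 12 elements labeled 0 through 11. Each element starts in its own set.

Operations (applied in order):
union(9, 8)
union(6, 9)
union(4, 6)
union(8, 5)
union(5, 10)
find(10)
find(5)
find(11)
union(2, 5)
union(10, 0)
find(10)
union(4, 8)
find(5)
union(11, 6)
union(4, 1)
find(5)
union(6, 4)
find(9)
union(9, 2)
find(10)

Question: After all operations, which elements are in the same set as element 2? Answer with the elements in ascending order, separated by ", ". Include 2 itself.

Step 1: union(9, 8) -> merged; set of 9 now {8, 9}
Step 2: union(6, 9) -> merged; set of 6 now {6, 8, 9}
Step 3: union(4, 6) -> merged; set of 4 now {4, 6, 8, 9}
Step 4: union(8, 5) -> merged; set of 8 now {4, 5, 6, 8, 9}
Step 5: union(5, 10) -> merged; set of 5 now {4, 5, 6, 8, 9, 10}
Step 6: find(10) -> no change; set of 10 is {4, 5, 6, 8, 9, 10}
Step 7: find(5) -> no change; set of 5 is {4, 5, 6, 8, 9, 10}
Step 8: find(11) -> no change; set of 11 is {11}
Step 9: union(2, 5) -> merged; set of 2 now {2, 4, 5, 6, 8, 9, 10}
Step 10: union(10, 0) -> merged; set of 10 now {0, 2, 4, 5, 6, 8, 9, 10}
Step 11: find(10) -> no change; set of 10 is {0, 2, 4, 5, 6, 8, 9, 10}
Step 12: union(4, 8) -> already same set; set of 4 now {0, 2, 4, 5, 6, 8, 9, 10}
Step 13: find(5) -> no change; set of 5 is {0, 2, 4, 5, 6, 8, 9, 10}
Step 14: union(11, 6) -> merged; set of 11 now {0, 2, 4, 5, 6, 8, 9, 10, 11}
Step 15: union(4, 1) -> merged; set of 4 now {0, 1, 2, 4, 5, 6, 8, 9, 10, 11}
Step 16: find(5) -> no change; set of 5 is {0, 1, 2, 4, 5, 6, 8, 9, 10, 11}
Step 17: union(6, 4) -> already same set; set of 6 now {0, 1, 2, 4, 5, 6, 8, 9, 10, 11}
Step 18: find(9) -> no change; set of 9 is {0, 1, 2, 4, 5, 6, 8, 9, 10, 11}
Step 19: union(9, 2) -> already same set; set of 9 now {0, 1, 2, 4, 5, 6, 8, 9, 10, 11}
Step 20: find(10) -> no change; set of 10 is {0, 1, 2, 4, 5, 6, 8, 9, 10, 11}
Component of 2: {0, 1, 2, 4, 5, 6, 8, 9, 10, 11}

Answer: 0, 1, 2, 4, 5, 6, 8, 9, 10, 11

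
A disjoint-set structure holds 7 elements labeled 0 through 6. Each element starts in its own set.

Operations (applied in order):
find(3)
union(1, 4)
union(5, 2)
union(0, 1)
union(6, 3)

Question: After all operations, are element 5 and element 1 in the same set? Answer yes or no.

Answer: no

Derivation:
Step 1: find(3) -> no change; set of 3 is {3}
Step 2: union(1, 4) -> merged; set of 1 now {1, 4}
Step 3: union(5, 2) -> merged; set of 5 now {2, 5}
Step 4: union(0, 1) -> merged; set of 0 now {0, 1, 4}
Step 5: union(6, 3) -> merged; set of 6 now {3, 6}
Set of 5: {2, 5}; 1 is not a member.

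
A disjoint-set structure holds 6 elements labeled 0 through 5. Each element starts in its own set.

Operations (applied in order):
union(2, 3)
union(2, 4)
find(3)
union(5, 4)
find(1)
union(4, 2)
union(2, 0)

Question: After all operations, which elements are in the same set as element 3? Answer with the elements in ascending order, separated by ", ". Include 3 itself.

Step 1: union(2, 3) -> merged; set of 2 now {2, 3}
Step 2: union(2, 4) -> merged; set of 2 now {2, 3, 4}
Step 3: find(3) -> no change; set of 3 is {2, 3, 4}
Step 4: union(5, 4) -> merged; set of 5 now {2, 3, 4, 5}
Step 5: find(1) -> no change; set of 1 is {1}
Step 6: union(4, 2) -> already same set; set of 4 now {2, 3, 4, 5}
Step 7: union(2, 0) -> merged; set of 2 now {0, 2, 3, 4, 5}
Component of 3: {0, 2, 3, 4, 5}

Answer: 0, 2, 3, 4, 5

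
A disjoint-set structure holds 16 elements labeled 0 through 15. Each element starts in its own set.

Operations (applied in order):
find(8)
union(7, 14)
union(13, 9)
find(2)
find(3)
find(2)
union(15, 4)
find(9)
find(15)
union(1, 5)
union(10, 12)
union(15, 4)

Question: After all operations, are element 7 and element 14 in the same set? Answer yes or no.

Step 1: find(8) -> no change; set of 8 is {8}
Step 2: union(7, 14) -> merged; set of 7 now {7, 14}
Step 3: union(13, 9) -> merged; set of 13 now {9, 13}
Step 4: find(2) -> no change; set of 2 is {2}
Step 5: find(3) -> no change; set of 3 is {3}
Step 6: find(2) -> no change; set of 2 is {2}
Step 7: union(15, 4) -> merged; set of 15 now {4, 15}
Step 8: find(9) -> no change; set of 9 is {9, 13}
Step 9: find(15) -> no change; set of 15 is {4, 15}
Step 10: union(1, 5) -> merged; set of 1 now {1, 5}
Step 11: union(10, 12) -> merged; set of 10 now {10, 12}
Step 12: union(15, 4) -> already same set; set of 15 now {4, 15}
Set of 7: {7, 14}; 14 is a member.

Answer: yes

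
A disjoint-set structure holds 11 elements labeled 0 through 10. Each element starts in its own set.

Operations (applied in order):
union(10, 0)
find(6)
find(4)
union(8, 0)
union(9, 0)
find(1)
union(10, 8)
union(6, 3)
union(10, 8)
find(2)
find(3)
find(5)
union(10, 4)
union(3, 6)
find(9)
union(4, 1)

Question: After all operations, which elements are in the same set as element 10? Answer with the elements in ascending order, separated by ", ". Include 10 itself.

Answer: 0, 1, 4, 8, 9, 10

Derivation:
Step 1: union(10, 0) -> merged; set of 10 now {0, 10}
Step 2: find(6) -> no change; set of 6 is {6}
Step 3: find(4) -> no change; set of 4 is {4}
Step 4: union(8, 0) -> merged; set of 8 now {0, 8, 10}
Step 5: union(9, 0) -> merged; set of 9 now {0, 8, 9, 10}
Step 6: find(1) -> no change; set of 1 is {1}
Step 7: union(10, 8) -> already same set; set of 10 now {0, 8, 9, 10}
Step 8: union(6, 3) -> merged; set of 6 now {3, 6}
Step 9: union(10, 8) -> already same set; set of 10 now {0, 8, 9, 10}
Step 10: find(2) -> no change; set of 2 is {2}
Step 11: find(3) -> no change; set of 3 is {3, 6}
Step 12: find(5) -> no change; set of 5 is {5}
Step 13: union(10, 4) -> merged; set of 10 now {0, 4, 8, 9, 10}
Step 14: union(3, 6) -> already same set; set of 3 now {3, 6}
Step 15: find(9) -> no change; set of 9 is {0, 4, 8, 9, 10}
Step 16: union(4, 1) -> merged; set of 4 now {0, 1, 4, 8, 9, 10}
Component of 10: {0, 1, 4, 8, 9, 10}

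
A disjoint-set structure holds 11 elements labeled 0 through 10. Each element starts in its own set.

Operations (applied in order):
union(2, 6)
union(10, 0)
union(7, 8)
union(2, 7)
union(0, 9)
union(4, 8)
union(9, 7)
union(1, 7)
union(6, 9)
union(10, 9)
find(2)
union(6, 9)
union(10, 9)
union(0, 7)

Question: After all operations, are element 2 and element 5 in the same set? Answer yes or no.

Answer: no

Derivation:
Step 1: union(2, 6) -> merged; set of 2 now {2, 6}
Step 2: union(10, 0) -> merged; set of 10 now {0, 10}
Step 3: union(7, 8) -> merged; set of 7 now {7, 8}
Step 4: union(2, 7) -> merged; set of 2 now {2, 6, 7, 8}
Step 5: union(0, 9) -> merged; set of 0 now {0, 9, 10}
Step 6: union(4, 8) -> merged; set of 4 now {2, 4, 6, 7, 8}
Step 7: union(9, 7) -> merged; set of 9 now {0, 2, 4, 6, 7, 8, 9, 10}
Step 8: union(1, 7) -> merged; set of 1 now {0, 1, 2, 4, 6, 7, 8, 9, 10}
Step 9: union(6, 9) -> already same set; set of 6 now {0, 1, 2, 4, 6, 7, 8, 9, 10}
Step 10: union(10, 9) -> already same set; set of 10 now {0, 1, 2, 4, 6, 7, 8, 9, 10}
Step 11: find(2) -> no change; set of 2 is {0, 1, 2, 4, 6, 7, 8, 9, 10}
Step 12: union(6, 9) -> already same set; set of 6 now {0, 1, 2, 4, 6, 7, 8, 9, 10}
Step 13: union(10, 9) -> already same set; set of 10 now {0, 1, 2, 4, 6, 7, 8, 9, 10}
Step 14: union(0, 7) -> already same set; set of 0 now {0, 1, 2, 4, 6, 7, 8, 9, 10}
Set of 2: {0, 1, 2, 4, 6, 7, 8, 9, 10}; 5 is not a member.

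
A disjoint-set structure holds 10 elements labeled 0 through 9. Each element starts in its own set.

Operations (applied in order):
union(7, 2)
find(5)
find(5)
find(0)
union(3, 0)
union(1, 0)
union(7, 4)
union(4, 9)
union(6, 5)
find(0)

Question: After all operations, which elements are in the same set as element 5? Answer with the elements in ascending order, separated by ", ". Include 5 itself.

Step 1: union(7, 2) -> merged; set of 7 now {2, 7}
Step 2: find(5) -> no change; set of 5 is {5}
Step 3: find(5) -> no change; set of 5 is {5}
Step 4: find(0) -> no change; set of 0 is {0}
Step 5: union(3, 0) -> merged; set of 3 now {0, 3}
Step 6: union(1, 0) -> merged; set of 1 now {0, 1, 3}
Step 7: union(7, 4) -> merged; set of 7 now {2, 4, 7}
Step 8: union(4, 9) -> merged; set of 4 now {2, 4, 7, 9}
Step 9: union(6, 5) -> merged; set of 6 now {5, 6}
Step 10: find(0) -> no change; set of 0 is {0, 1, 3}
Component of 5: {5, 6}

Answer: 5, 6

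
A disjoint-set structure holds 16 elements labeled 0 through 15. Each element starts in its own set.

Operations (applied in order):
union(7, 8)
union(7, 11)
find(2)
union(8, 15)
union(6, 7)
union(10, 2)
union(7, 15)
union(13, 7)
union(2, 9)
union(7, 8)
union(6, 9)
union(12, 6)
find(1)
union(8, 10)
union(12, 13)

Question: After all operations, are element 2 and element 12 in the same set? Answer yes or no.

Step 1: union(7, 8) -> merged; set of 7 now {7, 8}
Step 2: union(7, 11) -> merged; set of 7 now {7, 8, 11}
Step 3: find(2) -> no change; set of 2 is {2}
Step 4: union(8, 15) -> merged; set of 8 now {7, 8, 11, 15}
Step 5: union(6, 7) -> merged; set of 6 now {6, 7, 8, 11, 15}
Step 6: union(10, 2) -> merged; set of 10 now {2, 10}
Step 7: union(7, 15) -> already same set; set of 7 now {6, 7, 8, 11, 15}
Step 8: union(13, 7) -> merged; set of 13 now {6, 7, 8, 11, 13, 15}
Step 9: union(2, 9) -> merged; set of 2 now {2, 9, 10}
Step 10: union(7, 8) -> already same set; set of 7 now {6, 7, 8, 11, 13, 15}
Step 11: union(6, 9) -> merged; set of 6 now {2, 6, 7, 8, 9, 10, 11, 13, 15}
Step 12: union(12, 6) -> merged; set of 12 now {2, 6, 7, 8, 9, 10, 11, 12, 13, 15}
Step 13: find(1) -> no change; set of 1 is {1}
Step 14: union(8, 10) -> already same set; set of 8 now {2, 6, 7, 8, 9, 10, 11, 12, 13, 15}
Step 15: union(12, 13) -> already same set; set of 12 now {2, 6, 7, 8, 9, 10, 11, 12, 13, 15}
Set of 2: {2, 6, 7, 8, 9, 10, 11, 12, 13, 15}; 12 is a member.

Answer: yes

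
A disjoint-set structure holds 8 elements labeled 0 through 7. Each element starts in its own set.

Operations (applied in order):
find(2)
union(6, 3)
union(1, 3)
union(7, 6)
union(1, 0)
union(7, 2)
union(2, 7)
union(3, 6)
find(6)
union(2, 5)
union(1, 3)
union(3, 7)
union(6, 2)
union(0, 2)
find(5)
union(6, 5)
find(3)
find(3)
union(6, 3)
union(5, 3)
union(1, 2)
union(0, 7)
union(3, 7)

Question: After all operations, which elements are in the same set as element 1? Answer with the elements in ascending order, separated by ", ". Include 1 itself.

Step 1: find(2) -> no change; set of 2 is {2}
Step 2: union(6, 3) -> merged; set of 6 now {3, 6}
Step 3: union(1, 3) -> merged; set of 1 now {1, 3, 6}
Step 4: union(7, 6) -> merged; set of 7 now {1, 3, 6, 7}
Step 5: union(1, 0) -> merged; set of 1 now {0, 1, 3, 6, 7}
Step 6: union(7, 2) -> merged; set of 7 now {0, 1, 2, 3, 6, 7}
Step 7: union(2, 7) -> already same set; set of 2 now {0, 1, 2, 3, 6, 7}
Step 8: union(3, 6) -> already same set; set of 3 now {0, 1, 2, 3, 6, 7}
Step 9: find(6) -> no change; set of 6 is {0, 1, 2, 3, 6, 7}
Step 10: union(2, 5) -> merged; set of 2 now {0, 1, 2, 3, 5, 6, 7}
Step 11: union(1, 3) -> already same set; set of 1 now {0, 1, 2, 3, 5, 6, 7}
Step 12: union(3, 7) -> already same set; set of 3 now {0, 1, 2, 3, 5, 6, 7}
Step 13: union(6, 2) -> already same set; set of 6 now {0, 1, 2, 3, 5, 6, 7}
Step 14: union(0, 2) -> already same set; set of 0 now {0, 1, 2, 3, 5, 6, 7}
Step 15: find(5) -> no change; set of 5 is {0, 1, 2, 3, 5, 6, 7}
Step 16: union(6, 5) -> already same set; set of 6 now {0, 1, 2, 3, 5, 6, 7}
Step 17: find(3) -> no change; set of 3 is {0, 1, 2, 3, 5, 6, 7}
Step 18: find(3) -> no change; set of 3 is {0, 1, 2, 3, 5, 6, 7}
Step 19: union(6, 3) -> already same set; set of 6 now {0, 1, 2, 3, 5, 6, 7}
Step 20: union(5, 3) -> already same set; set of 5 now {0, 1, 2, 3, 5, 6, 7}
Step 21: union(1, 2) -> already same set; set of 1 now {0, 1, 2, 3, 5, 6, 7}
Step 22: union(0, 7) -> already same set; set of 0 now {0, 1, 2, 3, 5, 6, 7}
Step 23: union(3, 7) -> already same set; set of 3 now {0, 1, 2, 3, 5, 6, 7}
Component of 1: {0, 1, 2, 3, 5, 6, 7}

Answer: 0, 1, 2, 3, 5, 6, 7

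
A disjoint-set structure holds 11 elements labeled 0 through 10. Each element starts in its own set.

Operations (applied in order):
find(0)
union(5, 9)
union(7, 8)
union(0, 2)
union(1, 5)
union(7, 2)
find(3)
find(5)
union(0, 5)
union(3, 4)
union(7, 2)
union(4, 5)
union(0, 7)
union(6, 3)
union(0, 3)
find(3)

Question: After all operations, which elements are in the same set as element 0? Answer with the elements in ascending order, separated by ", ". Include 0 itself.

Step 1: find(0) -> no change; set of 0 is {0}
Step 2: union(5, 9) -> merged; set of 5 now {5, 9}
Step 3: union(7, 8) -> merged; set of 7 now {7, 8}
Step 4: union(0, 2) -> merged; set of 0 now {0, 2}
Step 5: union(1, 5) -> merged; set of 1 now {1, 5, 9}
Step 6: union(7, 2) -> merged; set of 7 now {0, 2, 7, 8}
Step 7: find(3) -> no change; set of 3 is {3}
Step 8: find(5) -> no change; set of 5 is {1, 5, 9}
Step 9: union(0, 5) -> merged; set of 0 now {0, 1, 2, 5, 7, 8, 9}
Step 10: union(3, 4) -> merged; set of 3 now {3, 4}
Step 11: union(7, 2) -> already same set; set of 7 now {0, 1, 2, 5, 7, 8, 9}
Step 12: union(4, 5) -> merged; set of 4 now {0, 1, 2, 3, 4, 5, 7, 8, 9}
Step 13: union(0, 7) -> already same set; set of 0 now {0, 1, 2, 3, 4, 5, 7, 8, 9}
Step 14: union(6, 3) -> merged; set of 6 now {0, 1, 2, 3, 4, 5, 6, 7, 8, 9}
Step 15: union(0, 3) -> already same set; set of 0 now {0, 1, 2, 3, 4, 5, 6, 7, 8, 9}
Step 16: find(3) -> no change; set of 3 is {0, 1, 2, 3, 4, 5, 6, 7, 8, 9}
Component of 0: {0, 1, 2, 3, 4, 5, 6, 7, 8, 9}

Answer: 0, 1, 2, 3, 4, 5, 6, 7, 8, 9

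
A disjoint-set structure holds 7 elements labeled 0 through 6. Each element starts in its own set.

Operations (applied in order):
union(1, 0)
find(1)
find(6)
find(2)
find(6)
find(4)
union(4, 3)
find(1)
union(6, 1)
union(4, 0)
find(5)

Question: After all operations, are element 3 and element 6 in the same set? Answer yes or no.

Answer: yes

Derivation:
Step 1: union(1, 0) -> merged; set of 1 now {0, 1}
Step 2: find(1) -> no change; set of 1 is {0, 1}
Step 3: find(6) -> no change; set of 6 is {6}
Step 4: find(2) -> no change; set of 2 is {2}
Step 5: find(6) -> no change; set of 6 is {6}
Step 6: find(4) -> no change; set of 4 is {4}
Step 7: union(4, 3) -> merged; set of 4 now {3, 4}
Step 8: find(1) -> no change; set of 1 is {0, 1}
Step 9: union(6, 1) -> merged; set of 6 now {0, 1, 6}
Step 10: union(4, 0) -> merged; set of 4 now {0, 1, 3, 4, 6}
Step 11: find(5) -> no change; set of 5 is {5}
Set of 3: {0, 1, 3, 4, 6}; 6 is a member.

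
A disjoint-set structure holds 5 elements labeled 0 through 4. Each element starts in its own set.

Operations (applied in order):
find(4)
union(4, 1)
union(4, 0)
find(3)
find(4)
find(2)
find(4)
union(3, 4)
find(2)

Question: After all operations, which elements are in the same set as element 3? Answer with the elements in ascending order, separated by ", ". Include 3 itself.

Step 1: find(4) -> no change; set of 4 is {4}
Step 2: union(4, 1) -> merged; set of 4 now {1, 4}
Step 3: union(4, 0) -> merged; set of 4 now {0, 1, 4}
Step 4: find(3) -> no change; set of 3 is {3}
Step 5: find(4) -> no change; set of 4 is {0, 1, 4}
Step 6: find(2) -> no change; set of 2 is {2}
Step 7: find(4) -> no change; set of 4 is {0, 1, 4}
Step 8: union(3, 4) -> merged; set of 3 now {0, 1, 3, 4}
Step 9: find(2) -> no change; set of 2 is {2}
Component of 3: {0, 1, 3, 4}

Answer: 0, 1, 3, 4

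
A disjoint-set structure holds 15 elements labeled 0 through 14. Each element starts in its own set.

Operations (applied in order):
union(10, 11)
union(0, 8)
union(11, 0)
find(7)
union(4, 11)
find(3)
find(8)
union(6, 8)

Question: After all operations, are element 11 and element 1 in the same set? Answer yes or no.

Answer: no

Derivation:
Step 1: union(10, 11) -> merged; set of 10 now {10, 11}
Step 2: union(0, 8) -> merged; set of 0 now {0, 8}
Step 3: union(11, 0) -> merged; set of 11 now {0, 8, 10, 11}
Step 4: find(7) -> no change; set of 7 is {7}
Step 5: union(4, 11) -> merged; set of 4 now {0, 4, 8, 10, 11}
Step 6: find(3) -> no change; set of 3 is {3}
Step 7: find(8) -> no change; set of 8 is {0, 4, 8, 10, 11}
Step 8: union(6, 8) -> merged; set of 6 now {0, 4, 6, 8, 10, 11}
Set of 11: {0, 4, 6, 8, 10, 11}; 1 is not a member.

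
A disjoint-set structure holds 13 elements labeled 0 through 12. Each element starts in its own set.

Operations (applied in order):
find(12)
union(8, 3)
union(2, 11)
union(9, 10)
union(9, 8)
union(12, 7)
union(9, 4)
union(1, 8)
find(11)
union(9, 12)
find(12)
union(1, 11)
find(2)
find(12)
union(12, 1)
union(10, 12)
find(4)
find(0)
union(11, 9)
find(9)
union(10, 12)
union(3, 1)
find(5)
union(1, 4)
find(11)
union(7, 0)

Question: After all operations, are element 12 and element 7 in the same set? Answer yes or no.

Answer: yes

Derivation:
Step 1: find(12) -> no change; set of 12 is {12}
Step 2: union(8, 3) -> merged; set of 8 now {3, 8}
Step 3: union(2, 11) -> merged; set of 2 now {2, 11}
Step 4: union(9, 10) -> merged; set of 9 now {9, 10}
Step 5: union(9, 8) -> merged; set of 9 now {3, 8, 9, 10}
Step 6: union(12, 7) -> merged; set of 12 now {7, 12}
Step 7: union(9, 4) -> merged; set of 9 now {3, 4, 8, 9, 10}
Step 8: union(1, 8) -> merged; set of 1 now {1, 3, 4, 8, 9, 10}
Step 9: find(11) -> no change; set of 11 is {2, 11}
Step 10: union(9, 12) -> merged; set of 9 now {1, 3, 4, 7, 8, 9, 10, 12}
Step 11: find(12) -> no change; set of 12 is {1, 3, 4, 7, 8, 9, 10, 12}
Step 12: union(1, 11) -> merged; set of 1 now {1, 2, 3, 4, 7, 8, 9, 10, 11, 12}
Step 13: find(2) -> no change; set of 2 is {1, 2, 3, 4, 7, 8, 9, 10, 11, 12}
Step 14: find(12) -> no change; set of 12 is {1, 2, 3, 4, 7, 8, 9, 10, 11, 12}
Step 15: union(12, 1) -> already same set; set of 12 now {1, 2, 3, 4, 7, 8, 9, 10, 11, 12}
Step 16: union(10, 12) -> already same set; set of 10 now {1, 2, 3, 4, 7, 8, 9, 10, 11, 12}
Step 17: find(4) -> no change; set of 4 is {1, 2, 3, 4, 7, 8, 9, 10, 11, 12}
Step 18: find(0) -> no change; set of 0 is {0}
Step 19: union(11, 9) -> already same set; set of 11 now {1, 2, 3, 4, 7, 8, 9, 10, 11, 12}
Step 20: find(9) -> no change; set of 9 is {1, 2, 3, 4, 7, 8, 9, 10, 11, 12}
Step 21: union(10, 12) -> already same set; set of 10 now {1, 2, 3, 4, 7, 8, 9, 10, 11, 12}
Step 22: union(3, 1) -> already same set; set of 3 now {1, 2, 3, 4, 7, 8, 9, 10, 11, 12}
Step 23: find(5) -> no change; set of 5 is {5}
Step 24: union(1, 4) -> already same set; set of 1 now {1, 2, 3, 4, 7, 8, 9, 10, 11, 12}
Step 25: find(11) -> no change; set of 11 is {1, 2, 3, 4, 7, 8, 9, 10, 11, 12}
Step 26: union(7, 0) -> merged; set of 7 now {0, 1, 2, 3, 4, 7, 8, 9, 10, 11, 12}
Set of 12: {0, 1, 2, 3, 4, 7, 8, 9, 10, 11, 12}; 7 is a member.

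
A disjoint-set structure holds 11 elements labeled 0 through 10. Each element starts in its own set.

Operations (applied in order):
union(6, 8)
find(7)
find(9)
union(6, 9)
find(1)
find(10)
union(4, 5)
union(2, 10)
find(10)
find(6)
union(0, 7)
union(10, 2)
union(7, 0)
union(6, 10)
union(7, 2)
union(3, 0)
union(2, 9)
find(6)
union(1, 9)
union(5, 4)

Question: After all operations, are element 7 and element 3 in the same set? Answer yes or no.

Step 1: union(6, 8) -> merged; set of 6 now {6, 8}
Step 2: find(7) -> no change; set of 7 is {7}
Step 3: find(9) -> no change; set of 9 is {9}
Step 4: union(6, 9) -> merged; set of 6 now {6, 8, 9}
Step 5: find(1) -> no change; set of 1 is {1}
Step 6: find(10) -> no change; set of 10 is {10}
Step 7: union(4, 5) -> merged; set of 4 now {4, 5}
Step 8: union(2, 10) -> merged; set of 2 now {2, 10}
Step 9: find(10) -> no change; set of 10 is {2, 10}
Step 10: find(6) -> no change; set of 6 is {6, 8, 9}
Step 11: union(0, 7) -> merged; set of 0 now {0, 7}
Step 12: union(10, 2) -> already same set; set of 10 now {2, 10}
Step 13: union(7, 0) -> already same set; set of 7 now {0, 7}
Step 14: union(6, 10) -> merged; set of 6 now {2, 6, 8, 9, 10}
Step 15: union(7, 2) -> merged; set of 7 now {0, 2, 6, 7, 8, 9, 10}
Step 16: union(3, 0) -> merged; set of 3 now {0, 2, 3, 6, 7, 8, 9, 10}
Step 17: union(2, 9) -> already same set; set of 2 now {0, 2, 3, 6, 7, 8, 9, 10}
Step 18: find(6) -> no change; set of 6 is {0, 2, 3, 6, 7, 8, 9, 10}
Step 19: union(1, 9) -> merged; set of 1 now {0, 1, 2, 3, 6, 7, 8, 9, 10}
Step 20: union(5, 4) -> already same set; set of 5 now {4, 5}
Set of 7: {0, 1, 2, 3, 6, 7, 8, 9, 10}; 3 is a member.

Answer: yes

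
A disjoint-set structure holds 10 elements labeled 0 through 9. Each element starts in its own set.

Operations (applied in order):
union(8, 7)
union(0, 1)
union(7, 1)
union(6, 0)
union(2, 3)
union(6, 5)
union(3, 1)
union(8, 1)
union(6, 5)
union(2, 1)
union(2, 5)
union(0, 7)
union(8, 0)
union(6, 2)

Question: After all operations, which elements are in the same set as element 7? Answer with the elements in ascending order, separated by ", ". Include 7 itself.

Answer: 0, 1, 2, 3, 5, 6, 7, 8

Derivation:
Step 1: union(8, 7) -> merged; set of 8 now {7, 8}
Step 2: union(0, 1) -> merged; set of 0 now {0, 1}
Step 3: union(7, 1) -> merged; set of 7 now {0, 1, 7, 8}
Step 4: union(6, 0) -> merged; set of 6 now {0, 1, 6, 7, 8}
Step 5: union(2, 3) -> merged; set of 2 now {2, 3}
Step 6: union(6, 5) -> merged; set of 6 now {0, 1, 5, 6, 7, 8}
Step 7: union(3, 1) -> merged; set of 3 now {0, 1, 2, 3, 5, 6, 7, 8}
Step 8: union(8, 1) -> already same set; set of 8 now {0, 1, 2, 3, 5, 6, 7, 8}
Step 9: union(6, 5) -> already same set; set of 6 now {0, 1, 2, 3, 5, 6, 7, 8}
Step 10: union(2, 1) -> already same set; set of 2 now {0, 1, 2, 3, 5, 6, 7, 8}
Step 11: union(2, 5) -> already same set; set of 2 now {0, 1, 2, 3, 5, 6, 7, 8}
Step 12: union(0, 7) -> already same set; set of 0 now {0, 1, 2, 3, 5, 6, 7, 8}
Step 13: union(8, 0) -> already same set; set of 8 now {0, 1, 2, 3, 5, 6, 7, 8}
Step 14: union(6, 2) -> already same set; set of 6 now {0, 1, 2, 3, 5, 6, 7, 8}
Component of 7: {0, 1, 2, 3, 5, 6, 7, 8}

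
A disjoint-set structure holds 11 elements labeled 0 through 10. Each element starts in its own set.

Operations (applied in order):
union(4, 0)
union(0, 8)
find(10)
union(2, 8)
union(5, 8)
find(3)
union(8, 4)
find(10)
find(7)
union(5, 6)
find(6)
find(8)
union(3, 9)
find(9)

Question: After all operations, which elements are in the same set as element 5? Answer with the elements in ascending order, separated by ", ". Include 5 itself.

Step 1: union(4, 0) -> merged; set of 4 now {0, 4}
Step 2: union(0, 8) -> merged; set of 0 now {0, 4, 8}
Step 3: find(10) -> no change; set of 10 is {10}
Step 4: union(2, 8) -> merged; set of 2 now {0, 2, 4, 8}
Step 5: union(5, 8) -> merged; set of 5 now {0, 2, 4, 5, 8}
Step 6: find(3) -> no change; set of 3 is {3}
Step 7: union(8, 4) -> already same set; set of 8 now {0, 2, 4, 5, 8}
Step 8: find(10) -> no change; set of 10 is {10}
Step 9: find(7) -> no change; set of 7 is {7}
Step 10: union(5, 6) -> merged; set of 5 now {0, 2, 4, 5, 6, 8}
Step 11: find(6) -> no change; set of 6 is {0, 2, 4, 5, 6, 8}
Step 12: find(8) -> no change; set of 8 is {0, 2, 4, 5, 6, 8}
Step 13: union(3, 9) -> merged; set of 3 now {3, 9}
Step 14: find(9) -> no change; set of 9 is {3, 9}
Component of 5: {0, 2, 4, 5, 6, 8}

Answer: 0, 2, 4, 5, 6, 8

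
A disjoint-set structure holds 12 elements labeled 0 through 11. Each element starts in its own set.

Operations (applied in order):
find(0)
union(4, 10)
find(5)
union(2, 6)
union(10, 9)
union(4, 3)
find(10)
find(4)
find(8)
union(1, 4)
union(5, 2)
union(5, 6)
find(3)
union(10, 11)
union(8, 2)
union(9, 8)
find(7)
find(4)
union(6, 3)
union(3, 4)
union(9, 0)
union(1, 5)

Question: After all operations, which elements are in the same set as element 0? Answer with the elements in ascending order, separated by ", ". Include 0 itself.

Step 1: find(0) -> no change; set of 0 is {0}
Step 2: union(4, 10) -> merged; set of 4 now {4, 10}
Step 3: find(5) -> no change; set of 5 is {5}
Step 4: union(2, 6) -> merged; set of 2 now {2, 6}
Step 5: union(10, 9) -> merged; set of 10 now {4, 9, 10}
Step 6: union(4, 3) -> merged; set of 4 now {3, 4, 9, 10}
Step 7: find(10) -> no change; set of 10 is {3, 4, 9, 10}
Step 8: find(4) -> no change; set of 4 is {3, 4, 9, 10}
Step 9: find(8) -> no change; set of 8 is {8}
Step 10: union(1, 4) -> merged; set of 1 now {1, 3, 4, 9, 10}
Step 11: union(5, 2) -> merged; set of 5 now {2, 5, 6}
Step 12: union(5, 6) -> already same set; set of 5 now {2, 5, 6}
Step 13: find(3) -> no change; set of 3 is {1, 3, 4, 9, 10}
Step 14: union(10, 11) -> merged; set of 10 now {1, 3, 4, 9, 10, 11}
Step 15: union(8, 2) -> merged; set of 8 now {2, 5, 6, 8}
Step 16: union(9, 8) -> merged; set of 9 now {1, 2, 3, 4, 5, 6, 8, 9, 10, 11}
Step 17: find(7) -> no change; set of 7 is {7}
Step 18: find(4) -> no change; set of 4 is {1, 2, 3, 4, 5, 6, 8, 9, 10, 11}
Step 19: union(6, 3) -> already same set; set of 6 now {1, 2, 3, 4, 5, 6, 8, 9, 10, 11}
Step 20: union(3, 4) -> already same set; set of 3 now {1, 2, 3, 4, 5, 6, 8, 9, 10, 11}
Step 21: union(9, 0) -> merged; set of 9 now {0, 1, 2, 3, 4, 5, 6, 8, 9, 10, 11}
Step 22: union(1, 5) -> already same set; set of 1 now {0, 1, 2, 3, 4, 5, 6, 8, 9, 10, 11}
Component of 0: {0, 1, 2, 3, 4, 5, 6, 8, 9, 10, 11}

Answer: 0, 1, 2, 3, 4, 5, 6, 8, 9, 10, 11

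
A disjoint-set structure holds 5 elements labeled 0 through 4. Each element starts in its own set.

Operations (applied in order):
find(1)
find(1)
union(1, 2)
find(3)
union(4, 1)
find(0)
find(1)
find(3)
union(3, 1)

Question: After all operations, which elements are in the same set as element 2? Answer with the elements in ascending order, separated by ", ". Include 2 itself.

Answer: 1, 2, 3, 4

Derivation:
Step 1: find(1) -> no change; set of 1 is {1}
Step 2: find(1) -> no change; set of 1 is {1}
Step 3: union(1, 2) -> merged; set of 1 now {1, 2}
Step 4: find(3) -> no change; set of 3 is {3}
Step 5: union(4, 1) -> merged; set of 4 now {1, 2, 4}
Step 6: find(0) -> no change; set of 0 is {0}
Step 7: find(1) -> no change; set of 1 is {1, 2, 4}
Step 8: find(3) -> no change; set of 3 is {3}
Step 9: union(3, 1) -> merged; set of 3 now {1, 2, 3, 4}
Component of 2: {1, 2, 3, 4}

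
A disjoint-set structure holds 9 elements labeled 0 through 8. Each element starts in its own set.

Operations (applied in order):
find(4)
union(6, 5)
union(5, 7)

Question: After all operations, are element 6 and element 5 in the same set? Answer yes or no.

Step 1: find(4) -> no change; set of 4 is {4}
Step 2: union(6, 5) -> merged; set of 6 now {5, 6}
Step 3: union(5, 7) -> merged; set of 5 now {5, 6, 7}
Set of 6: {5, 6, 7}; 5 is a member.

Answer: yes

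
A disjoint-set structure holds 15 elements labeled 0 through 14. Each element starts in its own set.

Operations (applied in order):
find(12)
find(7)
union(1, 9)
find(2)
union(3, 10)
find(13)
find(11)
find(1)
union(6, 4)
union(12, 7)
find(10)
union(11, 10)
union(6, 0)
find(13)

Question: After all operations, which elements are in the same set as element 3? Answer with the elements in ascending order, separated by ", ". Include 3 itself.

Answer: 3, 10, 11

Derivation:
Step 1: find(12) -> no change; set of 12 is {12}
Step 2: find(7) -> no change; set of 7 is {7}
Step 3: union(1, 9) -> merged; set of 1 now {1, 9}
Step 4: find(2) -> no change; set of 2 is {2}
Step 5: union(3, 10) -> merged; set of 3 now {3, 10}
Step 6: find(13) -> no change; set of 13 is {13}
Step 7: find(11) -> no change; set of 11 is {11}
Step 8: find(1) -> no change; set of 1 is {1, 9}
Step 9: union(6, 4) -> merged; set of 6 now {4, 6}
Step 10: union(12, 7) -> merged; set of 12 now {7, 12}
Step 11: find(10) -> no change; set of 10 is {3, 10}
Step 12: union(11, 10) -> merged; set of 11 now {3, 10, 11}
Step 13: union(6, 0) -> merged; set of 6 now {0, 4, 6}
Step 14: find(13) -> no change; set of 13 is {13}
Component of 3: {3, 10, 11}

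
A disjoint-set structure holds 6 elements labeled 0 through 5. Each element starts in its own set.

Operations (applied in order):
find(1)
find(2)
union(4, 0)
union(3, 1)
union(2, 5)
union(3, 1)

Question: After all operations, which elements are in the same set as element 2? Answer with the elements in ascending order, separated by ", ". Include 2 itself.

Answer: 2, 5

Derivation:
Step 1: find(1) -> no change; set of 1 is {1}
Step 2: find(2) -> no change; set of 2 is {2}
Step 3: union(4, 0) -> merged; set of 4 now {0, 4}
Step 4: union(3, 1) -> merged; set of 3 now {1, 3}
Step 5: union(2, 5) -> merged; set of 2 now {2, 5}
Step 6: union(3, 1) -> already same set; set of 3 now {1, 3}
Component of 2: {2, 5}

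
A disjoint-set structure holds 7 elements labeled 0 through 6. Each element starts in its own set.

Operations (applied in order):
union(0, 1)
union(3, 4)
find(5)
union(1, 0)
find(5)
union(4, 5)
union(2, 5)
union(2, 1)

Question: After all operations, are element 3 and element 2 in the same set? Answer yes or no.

Answer: yes

Derivation:
Step 1: union(0, 1) -> merged; set of 0 now {0, 1}
Step 2: union(3, 4) -> merged; set of 3 now {3, 4}
Step 3: find(5) -> no change; set of 5 is {5}
Step 4: union(1, 0) -> already same set; set of 1 now {0, 1}
Step 5: find(5) -> no change; set of 5 is {5}
Step 6: union(4, 5) -> merged; set of 4 now {3, 4, 5}
Step 7: union(2, 5) -> merged; set of 2 now {2, 3, 4, 5}
Step 8: union(2, 1) -> merged; set of 2 now {0, 1, 2, 3, 4, 5}
Set of 3: {0, 1, 2, 3, 4, 5}; 2 is a member.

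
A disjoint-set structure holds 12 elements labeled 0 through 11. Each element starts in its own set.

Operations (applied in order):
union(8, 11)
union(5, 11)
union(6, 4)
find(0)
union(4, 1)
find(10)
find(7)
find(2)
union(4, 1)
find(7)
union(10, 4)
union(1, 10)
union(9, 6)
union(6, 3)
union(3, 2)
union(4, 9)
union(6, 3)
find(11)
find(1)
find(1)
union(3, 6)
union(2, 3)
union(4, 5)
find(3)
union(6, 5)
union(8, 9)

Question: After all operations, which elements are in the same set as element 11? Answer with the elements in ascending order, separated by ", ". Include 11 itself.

Step 1: union(8, 11) -> merged; set of 8 now {8, 11}
Step 2: union(5, 11) -> merged; set of 5 now {5, 8, 11}
Step 3: union(6, 4) -> merged; set of 6 now {4, 6}
Step 4: find(0) -> no change; set of 0 is {0}
Step 5: union(4, 1) -> merged; set of 4 now {1, 4, 6}
Step 6: find(10) -> no change; set of 10 is {10}
Step 7: find(7) -> no change; set of 7 is {7}
Step 8: find(2) -> no change; set of 2 is {2}
Step 9: union(4, 1) -> already same set; set of 4 now {1, 4, 6}
Step 10: find(7) -> no change; set of 7 is {7}
Step 11: union(10, 4) -> merged; set of 10 now {1, 4, 6, 10}
Step 12: union(1, 10) -> already same set; set of 1 now {1, 4, 6, 10}
Step 13: union(9, 6) -> merged; set of 9 now {1, 4, 6, 9, 10}
Step 14: union(6, 3) -> merged; set of 6 now {1, 3, 4, 6, 9, 10}
Step 15: union(3, 2) -> merged; set of 3 now {1, 2, 3, 4, 6, 9, 10}
Step 16: union(4, 9) -> already same set; set of 4 now {1, 2, 3, 4, 6, 9, 10}
Step 17: union(6, 3) -> already same set; set of 6 now {1, 2, 3, 4, 6, 9, 10}
Step 18: find(11) -> no change; set of 11 is {5, 8, 11}
Step 19: find(1) -> no change; set of 1 is {1, 2, 3, 4, 6, 9, 10}
Step 20: find(1) -> no change; set of 1 is {1, 2, 3, 4, 6, 9, 10}
Step 21: union(3, 6) -> already same set; set of 3 now {1, 2, 3, 4, 6, 9, 10}
Step 22: union(2, 3) -> already same set; set of 2 now {1, 2, 3, 4, 6, 9, 10}
Step 23: union(4, 5) -> merged; set of 4 now {1, 2, 3, 4, 5, 6, 8, 9, 10, 11}
Step 24: find(3) -> no change; set of 3 is {1, 2, 3, 4, 5, 6, 8, 9, 10, 11}
Step 25: union(6, 5) -> already same set; set of 6 now {1, 2, 3, 4, 5, 6, 8, 9, 10, 11}
Step 26: union(8, 9) -> already same set; set of 8 now {1, 2, 3, 4, 5, 6, 8, 9, 10, 11}
Component of 11: {1, 2, 3, 4, 5, 6, 8, 9, 10, 11}

Answer: 1, 2, 3, 4, 5, 6, 8, 9, 10, 11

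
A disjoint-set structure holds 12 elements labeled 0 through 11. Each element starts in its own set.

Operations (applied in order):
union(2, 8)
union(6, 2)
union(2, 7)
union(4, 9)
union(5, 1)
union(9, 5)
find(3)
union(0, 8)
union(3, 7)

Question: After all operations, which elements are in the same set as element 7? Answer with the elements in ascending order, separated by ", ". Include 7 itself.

Answer: 0, 2, 3, 6, 7, 8

Derivation:
Step 1: union(2, 8) -> merged; set of 2 now {2, 8}
Step 2: union(6, 2) -> merged; set of 6 now {2, 6, 8}
Step 3: union(2, 7) -> merged; set of 2 now {2, 6, 7, 8}
Step 4: union(4, 9) -> merged; set of 4 now {4, 9}
Step 5: union(5, 1) -> merged; set of 5 now {1, 5}
Step 6: union(9, 5) -> merged; set of 9 now {1, 4, 5, 9}
Step 7: find(3) -> no change; set of 3 is {3}
Step 8: union(0, 8) -> merged; set of 0 now {0, 2, 6, 7, 8}
Step 9: union(3, 7) -> merged; set of 3 now {0, 2, 3, 6, 7, 8}
Component of 7: {0, 2, 3, 6, 7, 8}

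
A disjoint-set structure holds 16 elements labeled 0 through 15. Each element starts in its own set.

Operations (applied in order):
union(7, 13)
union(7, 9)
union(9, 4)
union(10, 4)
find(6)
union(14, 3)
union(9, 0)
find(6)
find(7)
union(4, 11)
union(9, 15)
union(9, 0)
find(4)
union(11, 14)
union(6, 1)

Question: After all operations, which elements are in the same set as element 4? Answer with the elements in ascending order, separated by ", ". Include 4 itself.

Answer: 0, 3, 4, 7, 9, 10, 11, 13, 14, 15

Derivation:
Step 1: union(7, 13) -> merged; set of 7 now {7, 13}
Step 2: union(7, 9) -> merged; set of 7 now {7, 9, 13}
Step 3: union(9, 4) -> merged; set of 9 now {4, 7, 9, 13}
Step 4: union(10, 4) -> merged; set of 10 now {4, 7, 9, 10, 13}
Step 5: find(6) -> no change; set of 6 is {6}
Step 6: union(14, 3) -> merged; set of 14 now {3, 14}
Step 7: union(9, 0) -> merged; set of 9 now {0, 4, 7, 9, 10, 13}
Step 8: find(6) -> no change; set of 6 is {6}
Step 9: find(7) -> no change; set of 7 is {0, 4, 7, 9, 10, 13}
Step 10: union(4, 11) -> merged; set of 4 now {0, 4, 7, 9, 10, 11, 13}
Step 11: union(9, 15) -> merged; set of 9 now {0, 4, 7, 9, 10, 11, 13, 15}
Step 12: union(9, 0) -> already same set; set of 9 now {0, 4, 7, 9, 10, 11, 13, 15}
Step 13: find(4) -> no change; set of 4 is {0, 4, 7, 9, 10, 11, 13, 15}
Step 14: union(11, 14) -> merged; set of 11 now {0, 3, 4, 7, 9, 10, 11, 13, 14, 15}
Step 15: union(6, 1) -> merged; set of 6 now {1, 6}
Component of 4: {0, 3, 4, 7, 9, 10, 11, 13, 14, 15}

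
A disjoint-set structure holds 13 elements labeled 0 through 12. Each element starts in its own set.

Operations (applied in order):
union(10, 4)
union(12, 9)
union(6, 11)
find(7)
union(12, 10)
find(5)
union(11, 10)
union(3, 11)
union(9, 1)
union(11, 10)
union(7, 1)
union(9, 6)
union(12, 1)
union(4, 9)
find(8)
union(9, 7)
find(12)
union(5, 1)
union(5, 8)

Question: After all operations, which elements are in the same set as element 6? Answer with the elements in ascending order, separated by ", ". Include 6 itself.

Answer: 1, 3, 4, 5, 6, 7, 8, 9, 10, 11, 12

Derivation:
Step 1: union(10, 4) -> merged; set of 10 now {4, 10}
Step 2: union(12, 9) -> merged; set of 12 now {9, 12}
Step 3: union(6, 11) -> merged; set of 6 now {6, 11}
Step 4: find(7) -> no change; set of 7 is {7}
Step 5: union(12, 10) -> merged; set of 12 now {4, 9, 10, 12}
Step 6: find(5) -> no change; set of 5 is {5}
Step 7: union(11, 10) -> merged; set of 11 now {4, 6, 9, 10, 11, 12}
Step 8: union(3, 11) -> merged; set of 3 now {3, 4, 6, 9, 10, 11, 12}
Step 9: union(9, 1) -> merged; set of 9 now {1, 3, 4, 6, 9, 10, 11, 12}
Step 10: union(11, 10) -> already same set; set of 11 now {1, 3, 4, 6, 9, 10, 11, 12}
Step 11: union(7, 1) -> merged; set of 7 now {1, 3, 4, 6, 7, 9, 10, 11, 12}
Step 12: union(9, 6) -> already same set; set of 9 now {1, 3, 4, 6, 7, 9, 10, 11, 12}
Step 13: union(12, 1) -> already same set; set of 12 now {1, 3, 4, 6, 7, 9, 10, 11, 12}
Step 14: union(4, 9) -> already same set; set of 4 now {1, 3, 4, 6, 7, 9, 10, 11, 12}
Step 15: find(8) -> no change; set of 8 is {8}
Step 16: union(9, 7) -> already same set; set of 9 now {1, 3, 4, 6, 7, 9, 10, 11, 12}
Step 17: find(12) -> no change; set of 12 is {1, 3, 4, 6, 7, 9, 10, 11, 12}
Step 18: union(5, 1) -> merged; set of 5 now {1, 3, 4, 5, 6, 7, 9, 10, 11, 12}
Step 19: union(5, 8) -> merged; set of 5 now {1, 3, 4, 5, 6, 7, 8, 9, 10, 11, 12}
Component of 6: {1, 3, 4, 5, 6, 7, 8, 9, 10, 11, 12}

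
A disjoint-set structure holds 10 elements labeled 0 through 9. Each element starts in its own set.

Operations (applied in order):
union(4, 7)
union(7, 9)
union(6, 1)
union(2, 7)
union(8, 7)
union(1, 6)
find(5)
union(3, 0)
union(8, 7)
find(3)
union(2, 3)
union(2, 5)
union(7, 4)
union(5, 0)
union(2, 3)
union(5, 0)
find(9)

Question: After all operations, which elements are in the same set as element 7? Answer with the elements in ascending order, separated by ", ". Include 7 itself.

Step 1: union(4, 7) -> merged; set of 4 now {4, 7}
Step 2: union(7, 9) -> merged; set of 7 now {4, 7, 9}
Step 3: union(6, 1) -> merged; set of 6 now {1, 6}
Step 4: union(2, 7) -> merged; set of 2 now {2, 4, 7, 9}
Step 5: union(8, 7) -> merged; set of 8 now {2, 4, 7, 8, 9}
Step 6: union(1, 6) -> already same set; set of 1 now {1, 6}
Step 7: find(5) -> no change; set of 5 is {5}
Step 8: union(3, 0) -> merged; set of 3 now {0, 3}
Step 9: union(8, 7) -> already same set; set of 8 now {2, 4, 7, 8, 9}
Step 10: find(3) -> no change; set of 3 is {0, 3}
Step 11: union(2, 3) -> merged; set of 2 now {0, 2, 3, 4, 7, 8, 9}
Step 12: union(2, 5) -> merged; set of 2 now {0, 2, 3, 4, 5, 7, 8, 9}
Step 13: union(7, 4) -> already same set; set of 7 now {0, 2, 3, 4, 5, 7, 8, 9}
Step 14: union(5, 0) -> already same set; set of 5 now {0, 2, 3, 4, 5, 7, 8, 9}
Step 15: union(2, 3) -> already same set; set of 2 now {0, 2, 3, 4, 5, 7, 8, 9}
Step 16: union(5, 0) -> already same set; set of 5 now {0, 2, 3, 4, 5, 7, 8, 9}
Step 17: find(9) -> no change; set of 9 is {0, 2, 3, 4, 5, 7, 8, 9}
Component of 7: {0, 2, 3, 4, 5, 7, 8, 9}

Answer: 0, 2, 3, 4, 5, 7, 8, 9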